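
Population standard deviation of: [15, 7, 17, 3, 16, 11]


Mean = 69/6 = 23/2
  (15-23/2)²=49/4
  (7-23/2)²=81/4
  (17-23/2)²=121/4
  (3-23/2)²=289/4
  (16-23/2)²=81/4
  (11-23/2)²=1/4
Σ(x-μ)² = 311/2
σ² = (311/2)/6 = 311/12

σ = √(311/12) ≈ 5.0908


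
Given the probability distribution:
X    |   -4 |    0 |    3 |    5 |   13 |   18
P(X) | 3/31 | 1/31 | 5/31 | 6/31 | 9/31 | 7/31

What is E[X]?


E[X] = Σ x·P(X=x)
= (-4)×(3/31) + (0)×(1/31) + (3)×(5/31) + (5)×(6/31) + (13)×(9/31) + (18)×(7/31)
= 276/31

E[X] = 276/31


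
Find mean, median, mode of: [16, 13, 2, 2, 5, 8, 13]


Sorted: [2, 2, 5, 8, 13, 13, 16]
Mean = 59/7
Median = 8
Freq: {16: 1, 13: 2, 2: 2, 5: 1, 8: 1}
Mode: [2, 13]

Mean=59/7, Median=8, Mode=[2, 13]


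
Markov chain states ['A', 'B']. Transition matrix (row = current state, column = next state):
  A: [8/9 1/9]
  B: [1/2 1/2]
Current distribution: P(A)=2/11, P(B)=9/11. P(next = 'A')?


P(next=A) = Σᵢ P(now=i)×P(i→A)
= 2/11×8/9 + 9/11×1/2
= 16/99 + 9/22 = 113/198

P = 113/198 ≈ 0.5707


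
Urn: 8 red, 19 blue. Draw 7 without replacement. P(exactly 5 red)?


Hypergeometric: C(8,5)×C(19,2)/C(27,7)
= 56×171/888030 = 532/49335

P(X=5) = 532/49335 ≈ 1.08%


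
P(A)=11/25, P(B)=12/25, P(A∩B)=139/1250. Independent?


P(A)×P(B) = 132/625
P(A∩B) = 139/1250
Not equal → NOT independent

No, not independent


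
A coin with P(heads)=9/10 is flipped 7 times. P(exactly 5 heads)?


Binomial: P(X=5) = C(7,5)×p^5×(1-p)^2
= 21 × 59049/100000 × 1/100 = 1240029/10000000

P(X=5) = 1240029/10000000 ≈ 12.40%


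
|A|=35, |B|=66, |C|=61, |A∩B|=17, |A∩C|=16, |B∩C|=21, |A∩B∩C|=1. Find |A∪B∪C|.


|A∪B∪C| = 35+66+61-17-16-21+1 = 109

|A∪B∪C| = 109


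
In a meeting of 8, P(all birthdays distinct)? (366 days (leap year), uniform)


P(all different) = Π(366-i)/366 for i=0..7
= (366/366)×(365/366)×...×(359/366)
= 0.925861

P ≈ 0.9259 ≈ 92.59%


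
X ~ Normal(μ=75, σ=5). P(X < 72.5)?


z = (72.5-75)/5 = -0.5
P(Z < -0.5) = 0.3085

P(X < 72.5) ≈ 0.3085


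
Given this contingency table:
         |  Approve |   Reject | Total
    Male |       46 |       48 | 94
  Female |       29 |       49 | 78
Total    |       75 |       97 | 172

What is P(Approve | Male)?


P(Approve | Male) = 46/(46+48) = 46/94 = 23/47

P(Approve|Male) = 23/47 ≈ 48.94%


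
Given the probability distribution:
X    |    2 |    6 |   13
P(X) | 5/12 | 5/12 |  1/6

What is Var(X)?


E[X] = 11/2
E[X²] = 269/6
Var(X) = E[X²] - (E[X])² = 269/6 - 121/4 = 175/12

Var(X) = 175/12 ≈ 14.5833


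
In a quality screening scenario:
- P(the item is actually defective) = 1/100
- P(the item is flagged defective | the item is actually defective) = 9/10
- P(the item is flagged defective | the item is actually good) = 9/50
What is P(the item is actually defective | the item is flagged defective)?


Using Bayes' theorem:
P(A|B) = P(B|A)·P(A) / P(B)

P(the item is flagged defective) = 9/10 × 1/100 + 9/50 × 99/100
= 9/1000 + 891/5000 = 117/625

P(the item is actually defective|the item is flagged defective) = (9/1000) / (117/625) = 5/104

P(the item is actually defective|the item is flagged defective) = 5/104 ≈ 4.81%


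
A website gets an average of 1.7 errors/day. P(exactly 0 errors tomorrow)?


Poisson(λ=1.7): P(X=0) = e^(-λ)×λ^k/k!
= e^(-1.7) × 1.7^0 / 0!
≈ 0.1826835241 × 1 / 1 ≈ 0.182684

P(X=0) ≈ 0.182684 ≈ 18.27%


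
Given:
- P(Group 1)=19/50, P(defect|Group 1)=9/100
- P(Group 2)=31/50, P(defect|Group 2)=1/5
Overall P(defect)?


P(B) = Σ P(B|Aᵢ)×P(Aᵢ)
  9/100×19/50 = 171/5000
  1/5×31/50 = 31/250
Sum = 791/5000

P(defect) = 791/5000 ≈ 15.82%


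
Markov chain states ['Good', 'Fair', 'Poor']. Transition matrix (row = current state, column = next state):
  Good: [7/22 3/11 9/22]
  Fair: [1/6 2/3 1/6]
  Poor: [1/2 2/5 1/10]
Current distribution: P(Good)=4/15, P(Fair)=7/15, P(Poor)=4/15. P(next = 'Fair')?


P(next=Fair) = Σᵢ P(now=i)×P(i→Fair)
= 4/15×3/11 + 7/15×2/3 + 4/15×2/5
= 4/55 + 14/45 + 8/75 = 1214/2475

P = 1214/2475 ≈ 0.4905


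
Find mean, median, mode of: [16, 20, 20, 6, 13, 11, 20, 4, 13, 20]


Sorted: [4, 6, 11, 13, 13, 16, 20, 20, 20, 20]
Mean = 143/10
Median = 29/2
Freq: {16: 1, 20: 4, 6: 1, 13: 2, 11: 1, 4: 1}
Mode: [20]

Mean=143/10, Median=29/2, Mode=20


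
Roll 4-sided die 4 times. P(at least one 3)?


P(no 3)^4 = (3/4)^4 = 81/256
P(≥1) = 1 - 81/256 = 175/256

P = 175/256 ≈ 68.36%


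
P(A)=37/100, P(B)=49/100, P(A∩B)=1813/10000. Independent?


P(A)×P(B) = 1813/10000
P(A∩B) = 1813/10000
Equal ✓ → Independent

Yes, independent


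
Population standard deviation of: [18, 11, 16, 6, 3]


Mean = 54/5
  (18-54/5)²=1296/25
  (11-54/5)²=1/25
  (16-54/5)²=676/25
  (6-54/5)²=576/25
  (3-54/5)²=1521/25
Σ(x-μ)² = 814/5
σ² = (814/5)/5 = 814/25

σ = √(814/25) ≈ 5.7061


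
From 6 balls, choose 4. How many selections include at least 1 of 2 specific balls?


Complement: C(6,4) - C(4,4) = 15 - 1 = 14

14


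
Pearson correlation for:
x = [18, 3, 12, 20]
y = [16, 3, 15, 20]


n=4, Σx=53, Σy=54, Σxy=877, Σx²=877, Σy²=890
r = (4×877 - 53×54)/√((4×877 - 53²)(4×890 - 54²))
= 646/√(699×644) = 646/√450156 ≈ 646/670.9367 ≈ 0.9628

r ≈ 0.9628


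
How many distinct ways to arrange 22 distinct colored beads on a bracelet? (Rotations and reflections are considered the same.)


Free circular arrangements: rotations and reflections both identified.
(n-1)!/2 = 21!/2 = 51090942171709440000/2 = 25545471085854720000

25545471085854720000


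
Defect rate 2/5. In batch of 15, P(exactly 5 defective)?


Binomial: P(X=5) = C(15,5)×p^5×(1-p)^10
= 3003 × 32/3125 × 59049/9765625 = 5674372704/30517578125

P(X=5) = 5674372704/30517578125 ≈ 18.59%


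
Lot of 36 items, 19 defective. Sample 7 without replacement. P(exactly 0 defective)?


Hypergeometric: C(19,0)×C(17,7)/C(36,7)
= 1×19448/8347680 = 13/5580

P(X=0) = 13/5580 ≈ 0.23%


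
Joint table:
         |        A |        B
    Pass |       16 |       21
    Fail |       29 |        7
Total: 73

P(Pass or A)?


P(Pass∨A) = P(Pass) + P(A) - P(Pass∧A)
= (37 + 45 - 16)/73 = 66/73

P = 66/73 ≈ 90.41%


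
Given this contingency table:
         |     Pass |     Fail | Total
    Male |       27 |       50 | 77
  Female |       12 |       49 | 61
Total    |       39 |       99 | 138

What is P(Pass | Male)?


P(Pass | Male) = 27/(27+50) = 27/77

P(Pass|Male) = 27/77 ≈ 35.06%


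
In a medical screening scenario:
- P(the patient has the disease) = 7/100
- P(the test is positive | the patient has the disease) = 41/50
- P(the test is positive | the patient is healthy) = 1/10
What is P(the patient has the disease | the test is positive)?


Using Bayes' theorem:
P(A|B) = P(B|A)·P(A) / P(B)

P(the test is positive) = 41/50 × 7/100 + 1/10 × 93/100
= 287/5000 + 93/1000 = 94/625

P(the patient has the disease|the test is positive) = (287/5000) / (94/625) = 287/752

P(the patient has the disease|the test is positive) = 287/752 ≈ 38.16%


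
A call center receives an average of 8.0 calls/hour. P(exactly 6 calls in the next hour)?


Poisson(λ=8.0): P(X=6) = e^(-λ)×λ^k/k!
= e^(-8.0) × 8.0^6 / 6!
≈ 0.0003354626279 × 262144 / 720 ≈ 0.122138

P(X=6) ≈ 0.122138 ≈ 12.21%


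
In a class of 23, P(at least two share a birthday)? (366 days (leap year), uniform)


P(all different) = Π(366-i)/366 for i=0..22
= 0.493677
P(match) = 1 - 0.493677 = 0.506323

P ≈ 0.5063 ≈ 50.63%


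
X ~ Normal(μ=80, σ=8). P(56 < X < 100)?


z₁=(56-80)/8=-3.0, z₂=(100-80)/8=2.5
P = Φ(2.5) - Φ(-3.0) = 0.993790 - 0.001350 = 0.992440 ≈ 0.9924

P(56 < X < 100) ≈ 0.9924


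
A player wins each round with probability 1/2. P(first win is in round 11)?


Geometric: P(X=11) = (1-p)^(k-1)×p = (1/2)^10×1/2 = 1/2048

P(X=11) = 1/2048 ≈ 0.05%


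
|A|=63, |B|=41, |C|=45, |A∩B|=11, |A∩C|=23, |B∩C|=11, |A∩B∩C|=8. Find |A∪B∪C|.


|A∪B∪C| = 63+41+45-11-23-11+8 = 112

|A∪B∪C| = 112


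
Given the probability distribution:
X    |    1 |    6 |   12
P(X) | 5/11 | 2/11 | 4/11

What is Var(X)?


E[X] = 65/11
E[X²] = 653/11
Var(X) = E[X²] - (E[X])² = 653/11 - 4225/121 = 2958/121

Var(X) = 2958/121 ≈ 24.4463


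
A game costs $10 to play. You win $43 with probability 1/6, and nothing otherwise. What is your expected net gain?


E[gain] = (43-10)×1/6 + (-10)×5/6
= 11/2 - 25/3 = -17/6

Expected net gain = $-17/6 ≈ $-2.83


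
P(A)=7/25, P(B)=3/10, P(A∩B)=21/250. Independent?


P(A)×P(B) = 21/250
P(A∩B) = 21/250
Equal ✓ → Independent

Yes, independent


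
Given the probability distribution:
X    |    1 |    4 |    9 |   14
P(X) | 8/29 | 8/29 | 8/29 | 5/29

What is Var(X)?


E[X] = 182/29
E[X²] = 1764/29
Var(X) = E[X²] - (E[X])² = 1764/29 - 33124/841 = 18032/841

Var(X) = 18032/841 ≈ 21.4411


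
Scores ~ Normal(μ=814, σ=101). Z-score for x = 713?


z = (x - μ)/σ = (713 - 814)/101 = -1.0

z = -1.0


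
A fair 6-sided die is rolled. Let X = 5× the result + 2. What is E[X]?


E[die] = (1+6)/2 = 7/2
E[X] = 5×7/2 + 2 = 39/2

E[X] = 39/2


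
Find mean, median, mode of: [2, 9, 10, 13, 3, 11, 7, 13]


Sorted: [2, 3, 7, 9, 10, 11, 13, 13]
Mean = 68/8 = 17/2
Median = 19/2
Freq: {2: 1, 9: 1, 10: 1, 13: 2, 3: 1, 11: 1, 7: 1}
Mode: [13]

Mean=17/2, Median=19/2, Mode=13


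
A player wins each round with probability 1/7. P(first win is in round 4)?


Geometric: P(X=4) = (1-p)^(k-1)×p = (6/7)^3×1/7 = 216/2401

P(X=4) = 216/2401 ≈ 9.00%


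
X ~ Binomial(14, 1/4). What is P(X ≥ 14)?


P(X ≥ 14) = Σ P(X=i) for i=14..14
P(X=14) = 1/268435456
Sum = 1/268435456

P(X ≥ 14) = 1/268435456 ≈ 0.00%


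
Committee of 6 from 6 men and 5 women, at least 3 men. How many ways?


Count by #men:
  3M,3W: C(6,3)×C(5,3)=200
  4M,2W: C(6,4)×C(5,2)=150
  5M,1W: C(6,5)×C(5,1)=30
  6M,0W: C(6,6)×C(5,0)=1
Total = 381

381


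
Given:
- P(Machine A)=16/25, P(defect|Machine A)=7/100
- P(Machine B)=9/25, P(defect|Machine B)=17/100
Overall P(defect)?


P(B) = Σ P(B|Aᵢ)×P(Aᵢ)
  7/100×16/25 = 28/625
  17/100×9/25 = 153/2500
Sum = 53/500

P(defect) = 53/500 ≈ 10.60%


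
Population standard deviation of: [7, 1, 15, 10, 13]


Mean = 46/5
  (7-46/5)²=121/25
  (1-46/5)²=1681/25
  (15-46/5)²=841/25
  (10-46/5)²=16/25
  (13-46/5)²=361/25
Σ(x-μ)² = 604/5
σ² = (604/5)/5 = 604/25

σ = √(604/25) ≈ 4.9153


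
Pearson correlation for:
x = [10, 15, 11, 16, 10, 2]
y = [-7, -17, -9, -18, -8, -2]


n=6, Σx=64, Σy=-61, Σxy=-796, Σx²=806, Σy²=811
r = (6×(-796) - 64×(-61))/√((6×806 - 64²)(6×811 - (-61)²))
= -872/√(740×1145) = -872/√847300 ≈ -872/920.4890 ≈ -0.9473

r ≈ -0.9473


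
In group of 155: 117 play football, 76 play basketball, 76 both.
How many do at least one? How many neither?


|A∪B| = 117+76-76 = 117
Neither = 155-117 = 38

At least one: 117; Neither: 38


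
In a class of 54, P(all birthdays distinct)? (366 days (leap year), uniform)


P(all different) = Π(366-i)/366 for i=0..53
= (366/366)×(365/366)×...×(313/366)
= 0.016316

P ≈ 0.0163 ≈ 1.63%


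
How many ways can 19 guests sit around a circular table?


Circular arrangements of 19 distinct objects: fix one position to break rotational symmetry.
(n-1)! = 18! = 6402373705728000

6402373705728000


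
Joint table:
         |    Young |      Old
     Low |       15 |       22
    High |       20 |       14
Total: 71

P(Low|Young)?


P(Low|Young) = 15/(15+20) = 15/35 = 3/7

P = 3/7 ≈ 42.86%


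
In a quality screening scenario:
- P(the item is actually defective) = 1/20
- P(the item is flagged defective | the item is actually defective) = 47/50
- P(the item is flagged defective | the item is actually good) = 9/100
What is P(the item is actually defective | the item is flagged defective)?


Using Bayes' theorem:
P(A|B) = P(B|A)·P(A) / P(B)

P(the item is flagged defective) = 47/50 × 1/20 + 9/100 × 19/20
= 47/1000 + 171/2000 = 53/400

P(the item is actually defective|the item is flagged defective) = (47/1000) / (53/400) = 94/265

P(the item is actually defective|the item is flagged defective) = 94/265 ≈ 35.47%


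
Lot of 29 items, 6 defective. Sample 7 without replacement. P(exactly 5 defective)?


Hypergeometric: C(6,5)×C(23,2)/C(29,7)
= 6×253/1560780 = 11/11310

P(X=5) = 11/11310 ≈ 0.10%


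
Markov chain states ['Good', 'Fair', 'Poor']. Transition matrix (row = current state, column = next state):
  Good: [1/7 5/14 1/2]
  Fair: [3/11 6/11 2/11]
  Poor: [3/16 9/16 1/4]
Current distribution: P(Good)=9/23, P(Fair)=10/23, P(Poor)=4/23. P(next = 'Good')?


P(next=Good) = Σᵢ P(now=i)×P(i→Good)
= 9/23×1/7 + 10/23×3/11 + 4/23×3/16
= 9/161 + 30/253 + 3/92 = 1467/7084

P = 1467/7084 ≈ 0.2071


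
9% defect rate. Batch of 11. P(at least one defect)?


P(all good) = (91/100)^11 = 3543686674874777831491/10000000000000000000000
P(≥1 defect) = 6456313325125222168509/10000000000000000000000

P = 6456313325125222168509/10000000000000000000000 ≈ 64.56%


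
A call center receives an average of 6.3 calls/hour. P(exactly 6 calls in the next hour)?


Poisson(λ=6.3): P(X=6) = e^(-λ)×λ^k/k!
= e^(-6.3) × 6.3^6 / 6!
≈ 0.001836304777 × 62523.502209 / 720 ≈ 0.159461

P(X=6) ≈ 0.159461 ≈ 15.95%


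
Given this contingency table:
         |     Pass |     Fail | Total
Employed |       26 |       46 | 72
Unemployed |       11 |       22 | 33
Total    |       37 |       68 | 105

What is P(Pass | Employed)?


P(Pass | Employed) = 26/(26+46) = 26/72 = 13/36

P(Pass|Employed) = 13/36 ≈ 36.11%


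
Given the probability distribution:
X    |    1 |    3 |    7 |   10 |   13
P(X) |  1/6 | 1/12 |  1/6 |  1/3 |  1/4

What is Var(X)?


E[X] = 49/6
E[X²] = 254/3
Var(X) = E[X²] - (E[X])² = 254/3 - 2401/36 = 647/36

Var(X) = 647/36 ≈ 17.9722


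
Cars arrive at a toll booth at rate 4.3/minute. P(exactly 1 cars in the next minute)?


Poisson(λ=4.3): P(X=1) = e^(-λ)×λ^k/k!
= e^(-4.3) × 4.3^1 / 1!
≈ 0.01356855901 × 4.3 / 1 ≈ 0.058345

P(X=1) ≈ 0.058345 ≈ 5.83%


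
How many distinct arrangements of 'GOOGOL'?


Letters: 6, freq: {'G': 2, 'O': 3, 'L': 1}
6!/(2!×3!×1!) = 720/12 = 60

60


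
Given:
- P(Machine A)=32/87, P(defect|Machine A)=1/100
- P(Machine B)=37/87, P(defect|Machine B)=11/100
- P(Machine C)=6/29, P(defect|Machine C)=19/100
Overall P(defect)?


P(B) = Σ P(B|Aᵢ)×P(Aᵢ)
  1/100×32/87 = 8/2175
  11/100×37/87 = 407/8700
  19/100×6/29 = 57/1450
Sum = 781/8700

P(defect) = 781/8700 ≈ 8.98%


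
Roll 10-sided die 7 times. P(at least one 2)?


P(no 2)^7 = (9/10)^7 = 4782969/10000000
P(≥1) = 1 - 4782969/10000000 = 5217031/10000000

P = 5217031/10000000 ≈ 52.17%


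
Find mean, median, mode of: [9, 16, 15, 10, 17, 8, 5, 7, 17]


Sorted: [5, 7, 8, 9, 10, 15, 16, 17, 17]
Mean = 104/9
Median = 10
Freq: {9: 1, 16: 1, 15: 1, 10: 1, 17: 2, 8: 1, 5: 1, 7: 1}
Mode: [17]

Mean=104/9, Median=10, Mode=17


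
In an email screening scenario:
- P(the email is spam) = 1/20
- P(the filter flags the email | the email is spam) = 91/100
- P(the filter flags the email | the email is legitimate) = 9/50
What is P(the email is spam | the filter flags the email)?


Using Bayes' theorem:
P(A|B) = P(B|A)·P(A) / P(B)

P(the filter flags the email) = 91/100 × 1/20 + 9/50 × 19/20
= 91/2000 + 171/1000 = 433/2000

P(the email is spam|the filter flags the email) = (91/2000) / (433/2000) = 91/433

P(the email is spam|the filter flags the email) = 91/433 ≈ 21.02%


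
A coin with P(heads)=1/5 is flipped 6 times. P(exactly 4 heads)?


Binomial: P(X=4) = C(6,4)×p^4×(1-p)^2
= 15 × 1/625 × 16/25 = 48/3125

P(X=4) = 48/3125 ≈ 1.54%


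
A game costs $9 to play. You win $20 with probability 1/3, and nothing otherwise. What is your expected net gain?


E[gain] = (20-9)×1/3 + (-9)×2/3
= 11/3 - 6 = -7/3

Expected net gain = $-7/3 ≈ $-2.33


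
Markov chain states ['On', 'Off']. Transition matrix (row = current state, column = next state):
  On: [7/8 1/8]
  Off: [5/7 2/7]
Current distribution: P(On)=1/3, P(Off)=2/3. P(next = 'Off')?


P(next=Off) = Σᵢ P(now=i)×P(i→Off)
= 1/3×1/8 + 2/3×2/7
= 1/24 + 4/21 = 13/56

P = 13/56 ≈ 0.2321


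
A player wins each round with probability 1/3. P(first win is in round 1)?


Geometric: P(X=1) = (1-p)^(k-1)×p = (2/3)^0×1/3 = 1/3

P(X=1) = 1/3 ≈ 33.33%


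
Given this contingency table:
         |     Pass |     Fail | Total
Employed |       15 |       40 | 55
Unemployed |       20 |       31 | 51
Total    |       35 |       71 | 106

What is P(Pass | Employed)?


P(Pass | Employed) = 15/(15+40) = 15/55 = 3/11

P(Pass|Employed) = 3/11 ≈ 27.27%


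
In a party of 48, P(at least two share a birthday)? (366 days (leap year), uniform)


P(all different) = Π(366-i)/366 for i=0..47
= 0.039768
P(match) = 1 - 0.039768 = 0.960232

P ≈ 0.9602 ≈ 96.02%


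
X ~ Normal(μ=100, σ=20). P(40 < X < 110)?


z₁=(40-100)/20=-3.0, z₂=(110-100)/20=0.5
P = Φ(0.5) - Φ(-3.0) = 0.691462 - 0.001350 = 0.690112 ≈ 0.6901

P(40 < X < 110) ≈ 0.6901


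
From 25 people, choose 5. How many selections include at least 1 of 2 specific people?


Complement: C(25,5) - C(23,5) = 53130 - 33649 = 19481

19481


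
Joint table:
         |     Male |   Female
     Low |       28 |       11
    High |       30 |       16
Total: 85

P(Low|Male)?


P(Low|Male) = 28/(28+30) = 28/58 = 14/29

P = 14/29 ≈ 48.28%


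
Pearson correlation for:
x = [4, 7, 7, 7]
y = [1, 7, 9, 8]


n=4, Σx=25, Σy=25, Σxy=172, Σx²=163, Σy²=195
r = (4×172 - 25×25)/√((4×163 - 25²)(4×195 - 25²))
= 63/√(27×155) = 63/√4185 ≈ 63/64.6916 ≈ 0.9739

r ≈ 0.9739


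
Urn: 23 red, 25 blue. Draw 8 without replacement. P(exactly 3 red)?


Hypergeometric: C(23,3)×C(25,5)/C(48,8)
= 1771×53130/377348994 = 61985/248583

P(X=3) = 61985/248583 ≈ 24.94%


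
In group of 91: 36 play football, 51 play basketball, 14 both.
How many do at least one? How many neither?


|A∪B| = 36+51-14 = 73
Neither = 91-73 = 18

At least one: 73; Neither: 18


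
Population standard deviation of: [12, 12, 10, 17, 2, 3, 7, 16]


Mean = 79/8
  (12-79/8)²=289/64
  (12-79/8)²=289/64
  (10-79/8)²=1/64
  (17-79/8)²=3249/64
  (2-79/8)²=3969/64
  (3-79/8)²=3025/64
  (7-79/8)²=529/64
  (16-79/8)²=2401/64
Σ(x-μ)² = 1719/8
σ² = (1719/8)/8 = 1719/64

σ = √(1719/64) ≈ 5.1826


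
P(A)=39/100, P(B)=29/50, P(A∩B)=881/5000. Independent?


P(A)×P(B) = 1131/5000
P(A∩B) = 881/5000
Not equal → NOT independent

No, not independent


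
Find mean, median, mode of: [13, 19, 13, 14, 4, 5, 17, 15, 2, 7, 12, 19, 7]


Sorted: [2, 4, 5, 7, 7, 12, 13, 13, 14, 15, 17, 19, 19]
Mean = 147/13
Median = 13
Freq: {13: 2, 19: 2, 14: 1, 4: 1, 5: 1, 17: 1, 15: 1, 2: 1, 7: 2, 12: 1}
Mode: [7, 13, 19]

Mean=147/13, Median=13, Mode=[7, 13, 19]


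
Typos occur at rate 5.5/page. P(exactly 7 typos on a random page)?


Poisson(λ=5.5): P(X=7) = e^(-λ)×λ^k/k!
= e^(-5.5) × 5.5^7 / 7!
≈ 0.004086771438 × 152243.523438 / 5040 ≈ 0.123449

P(X=7) ≈ 0.123449 ≈ 12.34%


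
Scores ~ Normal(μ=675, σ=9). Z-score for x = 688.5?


z = (x - μ)/σ = (688.5 - 675)/9 = 1.5

z = 1.5


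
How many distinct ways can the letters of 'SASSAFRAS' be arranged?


Letters: 9, freq: {'S': 4, 'A': 3, 'F': 1, 'R': 1}
9!/(4!×3!×1!×1!) = 362880/144 = 2520

2520


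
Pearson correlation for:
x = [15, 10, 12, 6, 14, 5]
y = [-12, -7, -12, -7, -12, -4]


n=6, Σx=62, Σy=-54, Σxy=-624, Σx²=726, Σy²=546
r = (6×(-624) - 62×(-54))/√((6×726 - 62²)(6×546 - (-54)²))
= -396/√(512×360) = -396/√184320 ≈ -396/429.3251 ≈ -0.9224

r ≈ -0.9224


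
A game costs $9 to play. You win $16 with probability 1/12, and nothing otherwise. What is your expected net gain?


E[gain] = (16-9)×1/12 + (-9)×11/12
= 7/12 - 33/4 = -23/3

Expected net gain = $-23/3 ≈ $-7.67


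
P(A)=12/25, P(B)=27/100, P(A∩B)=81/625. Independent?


P(A)×P(B) = 81/625
P(A∩B) = 81/625
Equal ✓ → Independent

Yes, independent


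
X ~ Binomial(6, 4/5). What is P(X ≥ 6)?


P(X ≥ 6) = Σ P(X=i) for i=6..6
P(X=6) = 4096/15625
Sum = 4096/15625

P(X ≥ 6) = 4096/15625 ≈ 26.21%


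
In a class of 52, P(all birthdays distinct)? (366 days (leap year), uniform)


P(all different) = Π(366-i)/366 for i=0..51
= (366/366)×(365/366)×...×(315/366)
= 0.022238

P ≈ 0.0222 ≈ 2.22%


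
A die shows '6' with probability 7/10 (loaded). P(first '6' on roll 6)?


Geometric: P(X=6) = (1-p)^(k-1)×p = (3/10)^5×7/10 = 1701/1000000

P(X=6) = 1701/1000000 ≈ 0.17%


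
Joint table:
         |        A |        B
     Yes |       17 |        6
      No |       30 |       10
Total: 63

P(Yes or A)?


P(Yes∨A) = P(Yes) + P(A) - P(Yes∧A)
= (23 + 47 - 17)/63 = 53/63

P = 53/63 ≈ 84.13%


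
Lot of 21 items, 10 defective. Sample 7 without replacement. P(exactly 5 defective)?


Hypergeometric: C(10,5)×C(11,2)/C(21,7)
= 252×55/116280 = 77/646

P(X=5) = 77/646 ≈ 11.92%


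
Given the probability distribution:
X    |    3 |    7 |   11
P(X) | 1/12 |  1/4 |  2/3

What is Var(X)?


E[X] = 28/3
E[X²] = 281/3
Var(X) = E[X²] - (E[X])² = 281/3 - 784/9 = 59/9

Var(X) = 59/9 ≈ 6.5556


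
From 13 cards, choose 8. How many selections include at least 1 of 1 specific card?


Complement: C(13,8) - C(12,8) = 1287 - 495 = 792

792


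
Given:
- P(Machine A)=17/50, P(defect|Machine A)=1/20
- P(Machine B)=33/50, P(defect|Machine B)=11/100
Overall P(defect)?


P(B) = Σ P(B|Aᵢ)×P(Aᵢ)
  1/20×17/50 = 17/1000
  11/100×33/50 = 363/5000
Sum = 56/625

P(defect) = 56/625 ≈ 8.96%


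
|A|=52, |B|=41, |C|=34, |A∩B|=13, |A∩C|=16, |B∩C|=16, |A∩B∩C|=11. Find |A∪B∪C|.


|A∪B∪C| = 52+41+34-13-16-16+11 = 93

|A∪B∪C| = 93


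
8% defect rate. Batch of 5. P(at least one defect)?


P(all good) = (23/25)^5 = 6436343/9765625
P(≥1 defect) = 3329282/9765625

P = 3329282/9765625 ≈ 34.09%


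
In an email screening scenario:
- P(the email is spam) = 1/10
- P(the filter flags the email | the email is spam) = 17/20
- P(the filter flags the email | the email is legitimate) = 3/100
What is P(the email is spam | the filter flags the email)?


Using Bayes' theorem:
P(A|B) = P(B|A)·P(A) / P(B)

P(the filter flags the email) = 17/20 × 1/10 + 3/100 × 9/10
= 17/200 + 27/1000 = 14/125

P(the email is spam|the filter flags the email) = (17/200) / (14/125) = 85/112

P(the email is spam|the filter flags the email) = 85/112 ≈ 75.89%


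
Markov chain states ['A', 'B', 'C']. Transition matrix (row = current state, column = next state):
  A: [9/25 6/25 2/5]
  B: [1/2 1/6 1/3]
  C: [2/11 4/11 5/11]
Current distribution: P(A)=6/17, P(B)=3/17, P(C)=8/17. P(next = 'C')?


P(next=C) = Σᵢ P(now=i)×P(i→C)
= 6/17×2/5 + 3/17×1/3 + 8/17×5/11
= 12/85 + 1/17 + 40/187 = 387/935

P = 387/935 ≈ 0.4139


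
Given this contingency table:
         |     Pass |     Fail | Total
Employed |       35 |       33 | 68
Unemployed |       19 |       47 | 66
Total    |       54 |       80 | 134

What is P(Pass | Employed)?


P(Pass | Employed) = 35/(35+33) = 35/68

P(Pass|Employed) = 35/68 ≈ 51.47%


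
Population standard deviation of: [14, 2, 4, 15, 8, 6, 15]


Mean = 64/7
  (14-64/7)²=1156/49
  (2-64/7)²=2500/49
  (4-64/7)²=1296/49
  (15-64/7)²=1681/49
  (8-64/7)²=64/49
  (6-64/7)²=484/49
  (15-64/7)²=1681/49
Σ(x-μ)² = 1266/7
σ² = (1266/7)/7 = 1266/49

σ = √(1266/49) ≈ 5.0830


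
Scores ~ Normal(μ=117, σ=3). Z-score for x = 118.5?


z = (x - μ)/σ = (118.5 - 117)/3 = 0.5

z = 0.5


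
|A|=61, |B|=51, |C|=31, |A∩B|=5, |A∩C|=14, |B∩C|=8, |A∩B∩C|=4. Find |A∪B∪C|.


|A∪B∪C| = 61+51+31-5-14-8+4 = 120

|A∪B∪C| = 120


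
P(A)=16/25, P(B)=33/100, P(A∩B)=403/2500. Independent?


P(A)×P(B) = 132/625
P(A∩B) = 403/2500
Not equal → NOT independent

No, not independent


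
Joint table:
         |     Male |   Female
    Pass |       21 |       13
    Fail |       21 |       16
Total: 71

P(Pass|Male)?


P(Pass|Male) = 21/(21+21) = 21/42 = 1/2

P = 1/2 ≈ 50.00%


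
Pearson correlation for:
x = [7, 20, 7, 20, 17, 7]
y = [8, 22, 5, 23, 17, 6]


n=6, Σx=78, Σy=81, Σxy=1322, Σx²=1236, Σy²=1427
r = (6×1322 - 78×81)/√((6×1236 - 78²)(6×1427 - 81²))
= 1614/√(1332×2001) = 1614/√2665332 ≈ 1614/1632.5845 ≈ 0.9886

r ≈ 0.9886


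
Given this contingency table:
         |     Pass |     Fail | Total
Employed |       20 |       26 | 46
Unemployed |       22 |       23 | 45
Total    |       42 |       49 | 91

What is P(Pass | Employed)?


P(Pass | Employed) = 20/(20+26) = 20/46 = 10/23

P(Pass|Employed) = 10/23 ≈ 43.48%


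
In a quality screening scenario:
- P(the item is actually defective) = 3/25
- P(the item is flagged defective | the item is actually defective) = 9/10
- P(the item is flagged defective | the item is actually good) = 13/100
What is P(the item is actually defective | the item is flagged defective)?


Using Bayes' theorem:
P(A|B) = P(B|A)·P(A) / P(B)

P(the item is flagged defective) = 9/10 × 3/25 + 13/100 × 22/25
= 27/250 + 143/1250 = 139/625

P(the item is actually defective|the item is flagged defective) = (27/250) / (139/625) = 135/278

P(the item is actually defective|the item is flagged defective) = 135/278 ≈ 48.56%


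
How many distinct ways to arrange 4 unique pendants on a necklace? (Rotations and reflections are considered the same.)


Free circular arrangements: rotations and reflections both identified.
(n-1)!/2 = 3!/2 = 6/2 = 3

3


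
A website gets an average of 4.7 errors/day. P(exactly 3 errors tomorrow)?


Poisson(λ=4.7): P(X=3) = e^(-λ)×λ^k/k!
= e^(-4.7) × 4.7^3 / 3!
≈ 0.009095277102 × 103.823 / 6 ≈ 0.157383

P(X=3) ≈ 0.157383 ≈ 15.74%


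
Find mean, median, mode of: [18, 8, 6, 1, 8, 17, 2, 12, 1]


Sorted: [1, 1, 2, 6, 8, 8, 12, 17, 18]
Mean = 73/9
Median = 8
Freq: {18: 1, 8: 2, 6: 1, 1: 2, 17: 1, 2: 1, 12: 1}
Mode: [1, 8]

Mean=73/9, Median=8, Mode=[1, 8]


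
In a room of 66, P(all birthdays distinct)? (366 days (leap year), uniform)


P(all different) = Π(366-i)/366 for i=0..65
= (366/366)×(365/366)×...×(301/366)
= 0.001939

P ≈ 0.0019 ≈ 0.19%


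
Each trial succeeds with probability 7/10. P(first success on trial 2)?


Geometric: P(X=2) = (1-p)^(k-1)×p = (3/10)^1×7/10 = 21/100

P(X=2) = 21/100 ≈ 21.00%


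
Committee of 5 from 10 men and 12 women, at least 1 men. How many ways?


Count by #men:
  1M,4W: C(10,1)×C(12,4)=4950
  2M,3W: C(10,2)×C(12,3)=9900
  3M,2W: C(10,3)×C(12,2)=7920
  4M,1W: C(10,4)×C(12,1)=2520
  5M,0W: C(10,5)×C(12,0)=252
Total = 25542

25542


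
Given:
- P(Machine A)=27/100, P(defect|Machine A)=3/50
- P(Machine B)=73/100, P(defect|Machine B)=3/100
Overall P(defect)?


P(B) = Σ P(B|Aᵢ)×P(Aᵢ)
  3/50×27/100 = 81/5000
  3/100×73/100 = 219/10000
Sum = 381/10000

P(defect) = 381/10000 ≈ 3.81%


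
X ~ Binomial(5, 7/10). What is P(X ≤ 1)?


P(X ≤ 1) = Σ P(X=i) for i=0..1
P(X=0) = 243/100000
P(X=1) = 567/20000
Sum = 1539/50000

P(X ≤ 1) = 1539/50000 ≈ 3.08%


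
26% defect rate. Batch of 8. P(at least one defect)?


P(all good) = (37/50)^8 = 3512479453921/39062500000000
P(≥1 defect) = 35550020546079/39062500000000

P = 35550020546079/39062500000000 ≈ 91.01%


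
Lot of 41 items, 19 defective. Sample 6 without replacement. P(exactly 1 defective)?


Hypergeometric: C(19,1)×C(22,5)/C(41,6)
= 19×26334/4496388 = 4389/39442

P(X=1) = 4389/39442 ≈ 11.13%


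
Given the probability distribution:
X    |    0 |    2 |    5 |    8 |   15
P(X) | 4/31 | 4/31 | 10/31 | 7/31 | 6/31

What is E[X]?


E[X] = Σ x·P(X=x)
= (0)×(4/31) + (2)×(4/31) + (5)×(10/31) + (8)×(7/31) + (15)×(6/31)
= 204/31

E[X] = 204/31


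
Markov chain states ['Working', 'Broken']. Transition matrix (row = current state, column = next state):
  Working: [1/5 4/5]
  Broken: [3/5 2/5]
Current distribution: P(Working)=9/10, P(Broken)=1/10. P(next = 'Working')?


P(next=Working) = Σᵢ P(now=i)×P(i→Working)
= 9/10×1/5 + 1/10×3/5
= 9/50 + 3/50 = 6/25

P = 6/25 ≈ 0.2400


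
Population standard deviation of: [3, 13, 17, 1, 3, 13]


Mean = 50/6 = 25/3
  (3-25/3)²=256/9
  (13-25/3)²=196/9
  (17-25/3)²=676/9
  (1-25/3)²=484/9
  (3-25/3)²=256/9
  (13-25/3)²=196/9
Σ(x-μ)² = 688/3
σ² = (688/3)/6 = 344/9

σ = √(344/9) ≈ 6.1824


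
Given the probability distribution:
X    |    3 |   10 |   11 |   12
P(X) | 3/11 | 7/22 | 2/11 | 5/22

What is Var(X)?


E[X] = 96/11
E[X²] = 89
Var(X) = E[X²] - (E[X])² = 89 - 9216/121 = 1553/121

Var(X) = 1553/121 ≈ 12.8347


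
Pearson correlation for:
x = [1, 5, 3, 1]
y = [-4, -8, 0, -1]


n=4, Σx=10, Σy=-13, Σxy=-45, Σx²=36, Σy²=81
r = (4×(-45) - 10×(-13))/√((4×36 - 10²)(4×81 - (-13)²))
= -50/√(44×155) = -50/√6820 ≈ -50/82.5833 ≈ -0.6054

r ≈ -0.6054


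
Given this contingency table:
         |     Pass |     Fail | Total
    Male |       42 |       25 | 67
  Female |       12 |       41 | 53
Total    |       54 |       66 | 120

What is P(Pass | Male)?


P(Pass | Male) = 42/(42+25) = 42/67

P(Pass|Male) = 42/67 ≈ 62.69%


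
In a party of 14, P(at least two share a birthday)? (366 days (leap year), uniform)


P(all different) = Π(366-i)/366 for i=0..13
= 0.777440
P(match) = 1 - 0.777440 = 0.222560

P ≈ 0.2226 ≈ 22.26%


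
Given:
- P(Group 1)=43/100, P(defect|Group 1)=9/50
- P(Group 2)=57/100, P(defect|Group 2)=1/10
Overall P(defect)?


P(B) = Σ P(B|Aᵢ)×P(Aᵢ)
  9/50×43/100 = 387/5000
  1/10×57/100 = 57/1000
Sum = 84/625

P(defect) = 84/625 ≈ 13.44%


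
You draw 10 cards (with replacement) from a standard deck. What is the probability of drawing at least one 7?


P(not a 7) = 48/52 = 12/13
P(none in 10 draws) = (12/13)^10 = 61917364224/137858491849
P(≥1 7) = 1 - 61917364224/137858491849 = 75941127625/137858491849

P = 75941127625/137858491849 ≈ 55.09%


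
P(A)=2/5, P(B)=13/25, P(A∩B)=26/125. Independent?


P(A)×P(B) = 26/125
P(A∩B) = 26/125
Equal ✓ → Independent

Yes, independent


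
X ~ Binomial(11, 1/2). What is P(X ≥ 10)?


P(X ≥ 10) = Σ P(X=i) for i=10..11
P(X=10) = 11/2048
P(X=11) = 1/2048
Sum = 3/512

P(X ≥ 10) = 3/512 ≈ 0.59%


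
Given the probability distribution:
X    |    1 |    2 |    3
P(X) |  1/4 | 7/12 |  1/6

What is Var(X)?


E[X] = 23/12
E[X²] = 49/12
Var(X) = E[X²] - (E[X])² = 49/12 - 529/144 = 59/144

Var(X) = 59/144 ≈ 0.4097


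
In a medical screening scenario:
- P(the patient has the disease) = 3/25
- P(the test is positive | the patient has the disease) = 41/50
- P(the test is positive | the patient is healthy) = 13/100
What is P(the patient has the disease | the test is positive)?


Using Bayes' theorem:
P(A|B) = P(B|A)·P(A) / P(B)

P(the test is positive) = 41/50 × 3/25 + 13/100 × 22/25
= 123/1250 + 143/1250 = 133/625

P(the patient has the disease|the test is positive) = (123/1250) / (133/625) = 123/266

P(the patient has the disease|the test is positive) = 123/266 ≈ 46.24%


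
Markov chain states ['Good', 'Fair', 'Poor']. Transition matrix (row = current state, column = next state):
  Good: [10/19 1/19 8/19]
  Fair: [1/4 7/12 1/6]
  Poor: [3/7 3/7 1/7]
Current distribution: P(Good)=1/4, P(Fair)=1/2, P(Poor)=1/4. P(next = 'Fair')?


P(next=Fair) = Σᵢ P(now=i)×P(i→Fair)
= 1/4×1/19 + 1/2×7/12 + 1/4×3/7
= 1/76 + 7/24 + 3/28 = 1315/3192

P = 1315/3192 ≈ 0.4120


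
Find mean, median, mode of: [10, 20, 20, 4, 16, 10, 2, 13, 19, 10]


Sorted: [2, 4, 10, 10, 10, 13, 16, 19, 20, 20]
Mean = 124/10 = 62/5
Median = 23/2
Freq: {10: 3, 20: 2, 4: 1, 16: 1, 2: 1, 13: 1, 19: 1}
Mode: [10]

Mean=62/5, Median=23/2, Mode=10


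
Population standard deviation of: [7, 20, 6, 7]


Mean = 40/4 = 10
  (7-10)²=9
  (20-10)²=100
  (6-10)²=16
  (7-10)²=9
Σ(x-μ)² = 134
σ² = 134/4 = 67/2

σ = √(67/2) ≈ 5.7879


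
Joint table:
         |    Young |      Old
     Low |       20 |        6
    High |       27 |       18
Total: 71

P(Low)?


P(Low) = (20+6)/71 = 26/71

P(Low) = 26/71 ≈ 36.62%


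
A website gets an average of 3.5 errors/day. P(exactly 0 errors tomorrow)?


Poisson(λ=3.5): P(X=0) = e^(-λ)×λ^k/k!
= e^(-3.5) × 3.5^0 / 0!
≈ 0.03019738342 × 1 / 1 ≈ 0.030197

P(X=0) ≈ 0.030197 ≈ 3.02%


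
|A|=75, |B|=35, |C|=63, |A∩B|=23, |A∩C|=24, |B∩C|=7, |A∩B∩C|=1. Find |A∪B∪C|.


|A∪B∪C| = 75+35+63-23-24-7+1 = 120

|A∪B∪C| = 120


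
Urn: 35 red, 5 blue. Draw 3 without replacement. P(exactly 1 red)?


Hypergeometric: C(35,1)×C(5,2)/C(40,3)
= 35×10/9880 = 35/988

P(X=1) = 35/988 ≈ 3.54%


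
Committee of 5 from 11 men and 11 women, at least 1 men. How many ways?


Count by #men:
  1M,4W: C(11,1)×C(11,4)=3630
  2M,3W: C(11,2)×C(11,3)=9075
  3M,2W: C(11,3)×C(11,2)=9075
  4M,1W: C(11,4)×C(11,1)=3630
  5M,0W: C(11,5)×C(11,0)=462
Total = 25872

25872


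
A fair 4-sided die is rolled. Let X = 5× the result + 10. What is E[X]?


E[die] = (1+4)/2 = 5/2
E[X] = 5×5/2 + 10 = 45/2

E[X] = 45/2


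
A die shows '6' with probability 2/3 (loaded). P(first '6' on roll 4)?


Geometric: P(X=4) = (1-p)^(k-1)×p = (1/3)^3×2/3 = 2/81

P(X=4) = 2/81 ≈ 2.47%


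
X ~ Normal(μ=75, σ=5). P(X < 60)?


z = (60-75)/5 = -3.0
P(Z < -3.0) = 0.0013

P(X < 60) ≈ 0.0013


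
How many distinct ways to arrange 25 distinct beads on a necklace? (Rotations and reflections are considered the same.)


Free circular arrangements: rotations and reflections both identified.
(n-1)!/2 = 24!/2 = 620448401733239439360000/2 = 310224200866619719680000

310224200866619719680000


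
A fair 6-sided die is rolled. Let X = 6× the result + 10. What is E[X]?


E[die] = (1+6)/2 = 7/2
E[X] = 6×7/2 + 10 = 31

E[X] = 31


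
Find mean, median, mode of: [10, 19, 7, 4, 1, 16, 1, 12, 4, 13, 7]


Sorted: [1, 1, 4, 4, 7, 7, 10, 12, 13, 16, 19]
Mean = 94/11
Median = 7
Freq: {10: 1, 19: 1, 7: 2, 4: 2, 1: 2, 16: 1, 12: 1, 13: 1}
Mode: [1, 4, 7]

Mean=94/11, Median=7, Mode=[1, 4, 7]


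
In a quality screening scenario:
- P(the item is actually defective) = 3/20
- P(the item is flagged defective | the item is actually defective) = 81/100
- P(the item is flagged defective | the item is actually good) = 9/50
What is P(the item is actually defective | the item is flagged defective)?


Using Bayes' theorem:
P(A|B) = P(B|A)·P(A) / P(B)

P(the item is flagged defective) = 81/100 × 3/20 + 9/50 × 17/20
= 243/2000 + 153/1000 = 549/2000

P(the item is actually defective|the item is flagged defective) = (243/2000) / (549/2000) = 27/61

P(the item is actually defective|the item is flagged defective) = 27/61 ≈ 44.26%


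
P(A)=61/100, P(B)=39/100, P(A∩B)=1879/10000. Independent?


P(A)×P(B) = 2379/10000
P(A∩B) = 1879/10000
Not equal → NOT independent

No, not independent


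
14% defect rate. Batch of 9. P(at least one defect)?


P(all good) = (43/50)^9 = 502592611936843/1953125000000000
P(≥1 defect) = 1450532388063157/1953125000000000

P = 1450532388063157/1953125000000000 ≈ 74.27%


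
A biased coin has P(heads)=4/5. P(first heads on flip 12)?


Geometric: P(X=12) = (1-p)^(k-1)×p = (1/5)^11×4/5 = 4/244140625

P(X=12) = 4/244140625 ≈ 0.00%


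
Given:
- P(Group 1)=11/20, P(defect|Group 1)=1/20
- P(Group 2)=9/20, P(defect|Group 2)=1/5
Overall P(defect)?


P(B) = Σ P(B|Aᵢ)×P(Aᵢ)
  1/20×11/20 = 11/400
  1/5×9/20 = 9/100
Sum = 47/400

P(defect) = 47/400 ≈ 11.75%


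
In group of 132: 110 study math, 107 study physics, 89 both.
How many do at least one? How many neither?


|A∪B| = 110+107-89 = 128
Neither = 132-128 = 4

At least one: 128; Neither: 4


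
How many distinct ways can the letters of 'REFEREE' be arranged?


Letters: 7, freq: {'R': 2, 'E': 4, 'F': 1}
7!/(2!×4!×1!) = 5040/48 = 105

105


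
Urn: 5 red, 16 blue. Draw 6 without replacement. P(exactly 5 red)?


Hypergeometric: C(5,5)×C(16,1)/C(21,6)
= 1×16/54264 = 2/6783

P(X=5) = 2/6783 ≈ 0.03%


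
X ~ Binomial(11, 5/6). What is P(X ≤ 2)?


P(X ≤ 2) = Σ P(X=i) for i=0..2
P(X=0) = 1/362797056
P(X=1) = 55/362797056
P(X=2) = 1375/362797056
Sum = 53/13436928

P(X ≤ 2) = 53/13436928 ≈ 0.00%


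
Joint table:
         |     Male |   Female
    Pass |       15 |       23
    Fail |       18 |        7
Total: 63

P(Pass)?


P(Pass) = (15+23)/63 = 38/63

P(Pass) = 38/63 ≈ 60.32%


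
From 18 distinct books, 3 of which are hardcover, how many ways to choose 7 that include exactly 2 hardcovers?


Choose 2 of the 3 hardcovers and 5 of the other 15 books:
C(3,2)×C(15,5) = 3×3003 = 9009

9009


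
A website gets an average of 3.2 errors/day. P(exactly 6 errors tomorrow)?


Poisson(λ=3.2): P(X=6) = e^(-λ)×λ^k/k!
= e^(-3.2) × 3.2^6 / 6!
≈ 0.04076220398 × 1073.741824 / 720 ≈ 0.060789

P(X=6) ≈ 0.060789 ≈ 6.08%


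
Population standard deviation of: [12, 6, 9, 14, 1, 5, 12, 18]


Mean = 77/8
  (12-77/8)²=361/64
  (6-77/8)²=841/64
  (9-77/8)²=25/64
  (14-77/8)²=1225/64
  (1-77/8)²=4761/64
  (5-77/8)²=1369/64
  (12-77/8)²=361/64
  (18-77/8)²=4489/64
Σ(x-μ)² = 1679/8
σ² = (1679/8)/8 = 1679/64

σ = √(1679/64) ≈ 5.1220


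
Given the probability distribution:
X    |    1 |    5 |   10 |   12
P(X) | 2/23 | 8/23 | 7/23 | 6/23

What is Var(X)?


E[X] = 8
E[X²] = 1766/23
Var(X) = E[X²] - (E[X])² = 1766/23 - 64 = 294/23

Var(X) = 294/23 ≈ 12.7826


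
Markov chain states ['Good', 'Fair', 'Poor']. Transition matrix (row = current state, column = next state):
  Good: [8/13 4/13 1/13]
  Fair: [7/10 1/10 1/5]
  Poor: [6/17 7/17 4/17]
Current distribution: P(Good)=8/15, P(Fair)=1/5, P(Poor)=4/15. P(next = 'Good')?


P(next=Good) = Σᵢ P(now=i)×P(i→Good)
= 8/15×8/13 + 1/5×7/10 + 4/15×6/17
= 64/195 + 7/50 + 8/85 = 18641/33150

P = 18641/33150 ≈ 0.5623


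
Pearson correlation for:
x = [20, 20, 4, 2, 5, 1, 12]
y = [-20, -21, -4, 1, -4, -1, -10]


n=7, Σx=64, Σy=-59, Σxy=-975, Σx²=990, Σy²=975
r = (7×(-975) - 64×(-59))/√((7×990 - 64²)(7×975 - (-59)²))
= -3049/√(2834×3344) = -3049/√9476896 ≈ -3049/3078.4568 ≈ -0.9904

r ≈ -0.9904


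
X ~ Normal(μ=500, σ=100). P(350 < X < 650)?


z₁=(350-500)/100=-1.5, z₂=(650-500)/100=1.5
P = Φ(1.5) - Φ(-1.5) = 0.933193 - 0.066807 = 0.866386 ≈ 0.8664

P(350 < X < 650) ≈ 0.8664


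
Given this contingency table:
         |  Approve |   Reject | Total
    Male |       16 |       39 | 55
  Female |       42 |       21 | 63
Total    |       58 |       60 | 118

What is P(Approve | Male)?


P(Approve | Male) = 16/(16+39) = 16/55

P(Approve|Male) = 16/55 ≈ 29.09%


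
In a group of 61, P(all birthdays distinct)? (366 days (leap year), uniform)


P(all different) = Π(366-i)/366 for i=0..60
= (366/366)×(365/366)×...×(306/366)
= 0.004988

P ≈ 0.0050 ≈ 0.50%


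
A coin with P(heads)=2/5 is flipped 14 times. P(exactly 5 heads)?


Binomial: P(X=5) = C(14,5)×p^5×(1-p)^9
= 2002 × 32/3125 × 19683/1953125 = 1260971712/6103515625

P(X=5) = 1260971712/6103515625 ≈ 20.66%


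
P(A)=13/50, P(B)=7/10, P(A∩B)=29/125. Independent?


P(A)×P(B) = 91/500
P(A∩B) = 29/125
Not equal → NOT independent

No, not independent
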